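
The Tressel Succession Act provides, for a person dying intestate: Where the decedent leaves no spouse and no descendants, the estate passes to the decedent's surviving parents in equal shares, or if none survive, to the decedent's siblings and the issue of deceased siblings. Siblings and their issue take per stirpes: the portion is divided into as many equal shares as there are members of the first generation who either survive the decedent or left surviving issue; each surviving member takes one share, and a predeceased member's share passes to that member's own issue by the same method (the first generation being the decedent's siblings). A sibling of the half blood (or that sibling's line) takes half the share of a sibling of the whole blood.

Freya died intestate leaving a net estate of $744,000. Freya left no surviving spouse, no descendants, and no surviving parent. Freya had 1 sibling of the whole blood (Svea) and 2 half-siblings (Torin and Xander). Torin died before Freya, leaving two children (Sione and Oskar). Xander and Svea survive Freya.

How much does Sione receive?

The entire $744,000 passes to the siblings and their issue.
Counting each half-blood sibling's line as half a unit, there are 2 units in $744,000, so one unit is $372,000. Whole-blood lines (Svea) take $372,000 each; half-blood lines (Torin and Xander) take $186,000 each.
Torin's share ($186,000) is divided into 2 shares of $93,000: Sione and Oskar each take $93,000.

Sione receives $93,000.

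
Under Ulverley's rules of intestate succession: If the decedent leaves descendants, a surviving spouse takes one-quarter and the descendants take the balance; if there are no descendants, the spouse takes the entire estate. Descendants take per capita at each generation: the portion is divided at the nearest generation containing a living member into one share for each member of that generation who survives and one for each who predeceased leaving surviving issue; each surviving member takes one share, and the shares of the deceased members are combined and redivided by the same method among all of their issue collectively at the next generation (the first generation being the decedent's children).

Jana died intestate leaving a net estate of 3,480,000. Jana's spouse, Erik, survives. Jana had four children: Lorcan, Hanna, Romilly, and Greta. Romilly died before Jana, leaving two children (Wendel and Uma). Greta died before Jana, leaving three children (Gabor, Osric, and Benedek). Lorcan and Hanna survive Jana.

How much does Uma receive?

Erik takes one-quarter of 3,480,000 = 870,000. The remaining 2,610,000 passes to the descendants.
The descendants' portion (2,610,000) is divided at the children's generation into 4 shares of 652,500. Lorcan and Hanna each take 652,500. The 2 shares of the deceased (Romilly and Greta) are combined into a pool of 1,305,000.
That pool (1,305,000) is divided at the grandchildren's generation equally among Wendel, Uma, Gabor, Osric, and Benedek: 261,000 each.

Uma receives 261,000.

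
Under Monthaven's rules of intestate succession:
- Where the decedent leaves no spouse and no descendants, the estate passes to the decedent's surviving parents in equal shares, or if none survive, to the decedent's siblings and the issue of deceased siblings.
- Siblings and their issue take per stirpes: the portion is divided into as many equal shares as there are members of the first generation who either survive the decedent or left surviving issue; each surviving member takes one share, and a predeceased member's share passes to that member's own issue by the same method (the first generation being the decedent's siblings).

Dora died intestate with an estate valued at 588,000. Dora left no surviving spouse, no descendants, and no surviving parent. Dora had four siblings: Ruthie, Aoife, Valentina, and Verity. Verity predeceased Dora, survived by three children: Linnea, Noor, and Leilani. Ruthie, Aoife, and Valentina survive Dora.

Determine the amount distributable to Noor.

Noor receives 49,000.

The entire 588,000 passes to the siblings and their issue.
That amount (588,000) is divided into 4 shares of 147,000: Ruthie, Aoife, and Valentina each take 147,000; Verity's 147,000 share passes to Verity's issue.
Verity's share (147,000) is divided into 3 shares of 49,000: Linnea, Noor, and Leilani each take 49,000.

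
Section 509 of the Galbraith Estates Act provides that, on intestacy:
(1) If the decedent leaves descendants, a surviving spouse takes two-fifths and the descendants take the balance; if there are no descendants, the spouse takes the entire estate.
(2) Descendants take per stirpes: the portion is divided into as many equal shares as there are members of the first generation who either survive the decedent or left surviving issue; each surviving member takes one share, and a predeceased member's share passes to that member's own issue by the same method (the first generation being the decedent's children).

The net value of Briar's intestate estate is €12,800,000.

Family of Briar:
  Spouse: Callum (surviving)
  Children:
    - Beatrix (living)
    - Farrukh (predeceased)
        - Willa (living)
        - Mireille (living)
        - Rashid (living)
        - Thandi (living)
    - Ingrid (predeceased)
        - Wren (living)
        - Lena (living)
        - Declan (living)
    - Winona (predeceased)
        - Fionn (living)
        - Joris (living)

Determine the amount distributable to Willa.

Willa receives €480,000.

Callum takes two-fifths of €12,800,000 = €5,120,000. The remaining €7,680,000 passes to the descendants.
The descendants' portion (€7,680,000) is divided into 4 shares of €1,920,000: Beatrix takes €1,920,000; Farrukh's €1,920,000 share passes to Farrukh's issue; Ingrid's €1,920,000 share passes to Ingrid's issue; Winona's €1,920,000 share passes to Winona's issue.
Farrukh's share (€1,920,000) is divided into 4 shares of €480,000: Willa, Mireille, Rashid, and Thandi each take €480,000.
Ingrid's share (€1,920,000) is divided into 3 shares of €640,000: Wren, Lena, and Declan each take €640,000.
Winona's share (€1,920,000) is divided into 2 shares of €960,000: Fionn and Joris each take €960,000.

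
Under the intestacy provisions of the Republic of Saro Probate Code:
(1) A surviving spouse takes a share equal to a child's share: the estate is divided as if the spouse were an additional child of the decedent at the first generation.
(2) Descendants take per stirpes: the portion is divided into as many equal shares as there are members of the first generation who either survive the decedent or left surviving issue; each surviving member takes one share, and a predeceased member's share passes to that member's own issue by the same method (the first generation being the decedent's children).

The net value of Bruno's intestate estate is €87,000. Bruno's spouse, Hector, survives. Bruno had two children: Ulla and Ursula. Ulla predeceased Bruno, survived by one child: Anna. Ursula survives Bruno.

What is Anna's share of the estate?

The spouse counts as an additional share at the children's level, so there are 3 primary shares of €29,000. Hector takes one such share (€29,000).
The children's combined portion (€58,000) is divided into 2 shares of €29,000: Ursula takes €29,000; Ulla's €29,000 share passes to Ulla's issue.
Ulla's share (€29,000) passes entirely to Anna.

Anna receives €29,000.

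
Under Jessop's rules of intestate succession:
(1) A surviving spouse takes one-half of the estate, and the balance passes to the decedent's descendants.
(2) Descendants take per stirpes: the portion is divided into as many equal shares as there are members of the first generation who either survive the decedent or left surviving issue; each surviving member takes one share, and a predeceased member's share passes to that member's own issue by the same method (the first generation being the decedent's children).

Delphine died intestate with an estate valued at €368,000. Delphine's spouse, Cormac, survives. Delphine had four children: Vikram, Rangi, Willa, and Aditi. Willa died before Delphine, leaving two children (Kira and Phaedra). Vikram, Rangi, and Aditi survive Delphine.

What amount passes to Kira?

Cormac takes one-half of €368,000 = €184,000. The remaining €184,000 passes to the descendants.
The descendants' portion (€184,000) is divided into 4 shares of €46,000: Vikram, Rangi, and Aditi each take €46,000; Willa's €46,000 share passes to Willa's issue.
Willa's share (€46,000) is divided into 2 shares of €23,000: Kira and Phaedra each take €23,000.

Kira receives €23,000.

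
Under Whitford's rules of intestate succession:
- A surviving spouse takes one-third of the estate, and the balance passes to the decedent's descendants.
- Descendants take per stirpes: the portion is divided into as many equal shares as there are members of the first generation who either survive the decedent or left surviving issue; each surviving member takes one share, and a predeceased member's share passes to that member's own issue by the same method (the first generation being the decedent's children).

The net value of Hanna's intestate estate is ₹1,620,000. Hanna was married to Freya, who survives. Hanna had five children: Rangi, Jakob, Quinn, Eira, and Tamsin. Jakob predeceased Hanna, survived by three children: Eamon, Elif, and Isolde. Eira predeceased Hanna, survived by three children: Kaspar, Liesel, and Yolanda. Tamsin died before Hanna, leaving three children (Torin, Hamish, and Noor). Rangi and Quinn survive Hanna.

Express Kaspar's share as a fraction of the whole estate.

Kaspar receives 2/45 of the estate.

Freya takes one-third of ₹1,620,000 = ₹540,000. The remaining ₹1,080,000 passes to the descendants.
The descendants' portion (₹1,080,000) is divided into 5 shares of ₹216,000: Rangi and Quinn each take ₹216,000; Jakob's ₹216,000 share passes to Jakob's issue; Eira's ₹216,000 share passes to Eira's issue; Tamsin's ₹216,000 share passes to Tamsin's issue.
Jakob's share (₹216,000) is divided into 3 shares of ₹72,000: Eamon, Elif, and Isolde each take ₹72,000.
Eira's share (₹216,000) is divided into 3 shares of ₹72,000: Kaspar, Liesel, and Yolanda each take ₹72,000.
Tamsin's share (₹216,000) is divided into 3 shares of ₹72,000: Torin, Hamish, and Noor each take ₹72,000.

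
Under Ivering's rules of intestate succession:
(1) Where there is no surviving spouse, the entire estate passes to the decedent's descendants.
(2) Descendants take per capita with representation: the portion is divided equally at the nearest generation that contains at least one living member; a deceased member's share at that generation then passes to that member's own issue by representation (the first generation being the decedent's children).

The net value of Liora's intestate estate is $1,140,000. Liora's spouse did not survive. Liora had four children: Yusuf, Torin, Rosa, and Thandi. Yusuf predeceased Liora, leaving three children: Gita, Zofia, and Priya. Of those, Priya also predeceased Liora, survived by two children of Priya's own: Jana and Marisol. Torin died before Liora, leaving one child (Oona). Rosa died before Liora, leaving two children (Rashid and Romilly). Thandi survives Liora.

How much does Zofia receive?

Zofia receives $95,000.

The entire $1,140,000 passes to the descendants.
That amount ($1,140,000) is divided into 4 shares of $285,000: Thandi takes $285,000; Yusuf's $285,000 share passes to Yusuf's issue; Torin's $285,000 share passes to Torin's issue; Rosa's $285,000 share passes to Rosa's issue.
Yusuf's share ($285,000) is divided into 3 shares of $95,000: Gita and Zofia each take $95,000; Priya's $95,000 share passes to Priya's issue.
Priya's share ($95,000) is divided into 2 shares of $47,500: Jana and Marisol each take $47,500.
Torin's share ($285,000) passes entirely to Oona.
Rosa's share ($285,000) is divided into 2 shares of $142,500: Rashid and Romilly each take $142,500.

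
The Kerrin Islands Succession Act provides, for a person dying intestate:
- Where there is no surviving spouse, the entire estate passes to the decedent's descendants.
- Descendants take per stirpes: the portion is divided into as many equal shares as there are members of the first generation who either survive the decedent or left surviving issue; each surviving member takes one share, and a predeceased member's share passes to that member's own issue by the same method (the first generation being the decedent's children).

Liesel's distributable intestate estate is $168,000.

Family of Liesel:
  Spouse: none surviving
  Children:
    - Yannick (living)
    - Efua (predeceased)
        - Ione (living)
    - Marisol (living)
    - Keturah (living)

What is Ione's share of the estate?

Ione receives $42,000.

The entire $168,000 passes to the descendants.
That amount ($168,000) is divided into 4 shares of $42,000: Yannick, Marisol, and Keturah each take $42,000; Efua's $42,000 share passes to Efua's issue.
Efua's share ($42,000) passes entirely to Ione.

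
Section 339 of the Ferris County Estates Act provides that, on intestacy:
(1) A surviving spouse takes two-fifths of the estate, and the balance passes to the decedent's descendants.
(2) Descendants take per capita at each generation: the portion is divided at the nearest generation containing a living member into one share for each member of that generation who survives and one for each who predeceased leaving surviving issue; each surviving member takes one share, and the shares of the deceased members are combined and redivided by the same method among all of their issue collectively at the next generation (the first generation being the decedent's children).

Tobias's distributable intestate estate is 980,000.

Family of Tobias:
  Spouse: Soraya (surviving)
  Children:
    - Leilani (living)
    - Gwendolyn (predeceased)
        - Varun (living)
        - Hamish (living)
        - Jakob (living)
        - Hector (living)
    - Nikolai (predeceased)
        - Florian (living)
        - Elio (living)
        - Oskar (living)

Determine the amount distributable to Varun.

Varun receives 56,000.

Soraya takes two-fifths of 980,000 = 392,000. The remaining 588,000 passes to the descendants.
The descendants' portion (588,000) is divided at the children's generation into 3 shares of 196,000. Leilani takes 196,000. The 2 shares of the deceased (Gwendolyn and Nikolai) are combined into a pool of 392,000.
That pool (392,000) is divided at the grandchildren's generation equally among Varun, Hamish, Jakob, Hector, Florian, Elio, and Oskar: 56,000 each.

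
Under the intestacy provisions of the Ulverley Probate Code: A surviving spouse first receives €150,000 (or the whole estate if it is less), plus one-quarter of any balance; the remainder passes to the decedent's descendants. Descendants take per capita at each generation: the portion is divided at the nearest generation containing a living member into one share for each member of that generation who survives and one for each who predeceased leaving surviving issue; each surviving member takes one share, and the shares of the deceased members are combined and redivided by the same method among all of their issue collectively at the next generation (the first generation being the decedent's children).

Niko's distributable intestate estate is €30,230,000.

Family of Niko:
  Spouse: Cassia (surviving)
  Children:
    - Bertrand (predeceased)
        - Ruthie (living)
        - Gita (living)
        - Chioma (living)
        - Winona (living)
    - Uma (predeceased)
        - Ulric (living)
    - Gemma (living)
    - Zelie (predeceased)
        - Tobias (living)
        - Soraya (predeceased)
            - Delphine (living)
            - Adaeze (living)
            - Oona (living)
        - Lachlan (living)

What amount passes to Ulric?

Cassia first takes €150,000, leaving a balance of €30,080,000. Cassia then takes one-quarter of the balance (€7,520,000), for a total of €7,670,000. The remaining €22,560,000 passes to the descendants.
The descendants' portion (€22,560,000) is divided at the children's generation into 4 shares of €5,640,000. Gemma takes €5,640,000. The 3 shares of the deceased (Bertrand, Uma, and Zelie) are combined into a pool of €16,920,000.
That pool (€16,920,000) is divided at the grandchildren's generation into 8 shares of €2,115,000. Ruthie, Gita, Chioma, Winona, Ulric, Tobias, and Lachlan each take €2,115,000. The remaining share for the deceased Soraya (€2,115,000) is carried to the next generation.
That pool (€2,115,000) is divided at the great-grandchildren's generation equally among Delphine, Adaeze, and Oona: €705,000 each.

Ulric receives €2,115,000.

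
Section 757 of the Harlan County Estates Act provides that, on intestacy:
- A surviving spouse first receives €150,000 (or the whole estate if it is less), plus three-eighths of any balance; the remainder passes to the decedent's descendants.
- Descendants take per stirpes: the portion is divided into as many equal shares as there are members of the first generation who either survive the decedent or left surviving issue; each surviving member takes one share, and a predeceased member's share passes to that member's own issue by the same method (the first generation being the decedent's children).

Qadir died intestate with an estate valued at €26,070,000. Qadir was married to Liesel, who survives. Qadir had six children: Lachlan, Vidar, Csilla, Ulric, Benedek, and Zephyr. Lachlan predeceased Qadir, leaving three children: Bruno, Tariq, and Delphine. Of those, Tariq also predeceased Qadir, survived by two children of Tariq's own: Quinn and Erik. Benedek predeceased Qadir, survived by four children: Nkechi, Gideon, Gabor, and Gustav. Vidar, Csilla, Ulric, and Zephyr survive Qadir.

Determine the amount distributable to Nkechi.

Nkechi receives €675,000.

Liesel first takes €150,000, leaving a balance of €25,920,000. Liesel then takes three-eighths of the balance (€9,720,000), for a total of €9,870,000. The remaining €16,200,000 passes to the descendants.
The descendants' portion (€16,200,000) is divided into 6 shares of €2,700,000: Vidar, Csilla, Ulric, and Zephyr each take €2,700,000; Lachlan's €2,700,000 share passes to Lachlan's issue; Benedek's €2,700,000 share passes to Benedek's issue.
Lachlan's share (€2,700,000) is divided into 3 shares of €900,000: Bruno and Delphine each take €900,000; Tariq's €900,000 share passes to Tariq's issue.
Tariq's share (€900,000) is divided into 2 shares of €450,000: Quinn and Erik each take €450,000.
Benedek's share (€2,700,000) is divided into 4 shares of €675,000: Nkechi, Gideon, Gabor, and Gustav each take €675,000.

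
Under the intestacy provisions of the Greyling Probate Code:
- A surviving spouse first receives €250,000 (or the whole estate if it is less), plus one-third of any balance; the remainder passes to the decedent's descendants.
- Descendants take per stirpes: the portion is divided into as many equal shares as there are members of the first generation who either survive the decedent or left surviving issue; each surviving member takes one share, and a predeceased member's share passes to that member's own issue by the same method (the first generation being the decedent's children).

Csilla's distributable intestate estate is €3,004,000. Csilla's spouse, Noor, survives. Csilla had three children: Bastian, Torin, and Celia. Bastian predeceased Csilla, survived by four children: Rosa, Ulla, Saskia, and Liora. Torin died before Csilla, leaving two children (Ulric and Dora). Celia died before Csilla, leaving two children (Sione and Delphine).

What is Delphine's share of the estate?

Delphine receives €306,000.

Noor first takes €250,000, leaving a balance of €2,754,000. Noor then takes one-third of the balance (€918,000), for a total of €1,168,000. The remaining €1,836,000 passes to the descendants.
The descendants' portion (€1,836,000) is divided into 3 shares of €612,000: Bastian's €612,000 share passes to Bastian's issue; Torin's €612,000 share passes to Torin's issue; Celia's €612,000 share passes to Celia's issue.
Bastian's share (€612,000) is divided into 4 shares of €153,000: Rosa, Ulla, Saskia, and Liora each take €153,000.
Torin's share (€612,000) is divided into 2 shares of €306,000: Ulric and Dora each take €306,000.
Celia's share (€612,000) is divided into 2 shares of €306,000: Sione and Delphine each take €306,000.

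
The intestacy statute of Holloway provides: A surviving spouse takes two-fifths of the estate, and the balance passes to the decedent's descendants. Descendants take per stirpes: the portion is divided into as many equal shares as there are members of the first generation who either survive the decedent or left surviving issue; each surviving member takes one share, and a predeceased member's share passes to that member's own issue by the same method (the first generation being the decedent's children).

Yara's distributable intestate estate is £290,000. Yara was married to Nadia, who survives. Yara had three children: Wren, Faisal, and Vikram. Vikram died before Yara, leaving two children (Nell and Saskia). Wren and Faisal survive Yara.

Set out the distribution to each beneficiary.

Nadia takes two-fifths of £290,000 = £116,000. The remaining £174,000 passes to the descendants.
The descendants' portion (£174,000) is divided into 3 shares of £58,000: Wren and Faisal each take £58,000; Vikram's £58,000 share passes to Vikram's issue.
Vikram's share (£58,000) is divided into 2 shares of £29,000: Nell and Saskia each take £29,000.

Nadia: £116,000; Wren: £58,000; Faisal: £58,000; Nell: £29,000; Saskia: £29,000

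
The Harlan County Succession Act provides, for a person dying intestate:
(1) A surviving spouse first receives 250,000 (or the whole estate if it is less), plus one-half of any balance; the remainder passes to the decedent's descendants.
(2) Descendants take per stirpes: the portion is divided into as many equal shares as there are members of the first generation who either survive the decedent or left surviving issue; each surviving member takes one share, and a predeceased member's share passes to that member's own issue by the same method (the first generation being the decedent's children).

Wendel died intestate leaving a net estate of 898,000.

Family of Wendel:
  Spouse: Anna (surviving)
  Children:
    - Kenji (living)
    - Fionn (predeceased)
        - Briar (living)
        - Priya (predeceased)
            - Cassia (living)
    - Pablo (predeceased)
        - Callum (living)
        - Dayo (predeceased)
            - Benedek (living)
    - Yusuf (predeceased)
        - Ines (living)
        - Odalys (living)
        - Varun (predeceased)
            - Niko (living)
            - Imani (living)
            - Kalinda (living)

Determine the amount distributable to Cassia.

Cassia receives 40,500.

Anna first takes 250,000, leaving a balance of 648,000. Anna then takes one-half of the balance (324,000), for a total of 574,000. The remaining 324,000 passes to the descendants.
The descendants' portion (324,000) is divided into 4 shares of 81,000: Kenji takes 81,000; Fionn's 81,000 share passes to Fionn's issue; Pablo's 81,000 share passes to Pablo's issue; Yusuf's 81,000 share passes to Yusuf's issue.
Fionn's share (81,000) is divided into 2 shares of 40,500: Briar takes 40,500; Priya's 40,500 share passes to Priya's issue.
Priya's share (40,500) passes entirely to Cassia.
Pablo's share (81,000) is divided into 2 shares of 40,500: Callum takes 40,500; Dayo's 40,500 share passes to Dayo's issue.
Dayo's share (40,500) passes entirely to Benedek.
Yusuf's share (81,000) is divided into 3 shares of 27,000: Ines and Odalys each take 27,000; Varun's 27,000 share passes to Varun's issue.
Varun's share (27,000) is divided into 3 shares of 9,000: Niko, Imani, and Kalinda each take 9,000.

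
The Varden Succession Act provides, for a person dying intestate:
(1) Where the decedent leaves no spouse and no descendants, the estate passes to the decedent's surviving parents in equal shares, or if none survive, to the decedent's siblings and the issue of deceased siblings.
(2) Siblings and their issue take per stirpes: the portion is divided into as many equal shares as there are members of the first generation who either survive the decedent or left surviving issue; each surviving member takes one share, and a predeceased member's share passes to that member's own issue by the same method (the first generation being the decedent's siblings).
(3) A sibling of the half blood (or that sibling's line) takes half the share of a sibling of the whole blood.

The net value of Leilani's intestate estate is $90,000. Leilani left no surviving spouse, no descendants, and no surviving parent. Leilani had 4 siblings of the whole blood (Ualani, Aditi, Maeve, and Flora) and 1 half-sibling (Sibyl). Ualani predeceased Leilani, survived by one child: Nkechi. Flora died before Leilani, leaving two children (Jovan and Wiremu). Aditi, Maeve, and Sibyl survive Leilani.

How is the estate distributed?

Nkechi: $20,000; Aditi: $20,000; Maeve: $20,000; Sibyl: $10,000; Jovan: $10,000; Wiremu: $10,000

The entire $90,000 passes to the siblings and their issue.
Counting each half-blood sibling's line as half a unit, there are 9/2 units in $90,000, so one unit is $20,000. Whole-blood lines (Ualani, Aditi, Maeve, and Flora) take $20,000 each; half-blood lines (Sibyl) take $10,000 each.
Ualani's share ($20,000) passes entirely to Nkechi.
Flora's share ($20,000) is divided into 2 shares of $10,000: Jovan and Wiremu each take $10,000.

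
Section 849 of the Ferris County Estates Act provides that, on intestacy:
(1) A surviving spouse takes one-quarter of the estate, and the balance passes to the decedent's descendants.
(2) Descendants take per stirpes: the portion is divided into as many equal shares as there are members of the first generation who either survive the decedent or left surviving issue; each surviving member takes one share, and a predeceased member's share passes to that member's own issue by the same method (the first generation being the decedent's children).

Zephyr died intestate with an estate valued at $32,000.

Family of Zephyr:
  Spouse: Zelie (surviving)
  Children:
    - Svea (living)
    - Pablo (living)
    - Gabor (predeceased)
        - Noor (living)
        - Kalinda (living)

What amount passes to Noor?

Zelie takes one-quarter of $32,000 = $8,000. The remaining $24,000 passes to the descendants.
The descendants' portion ($24,000) is divided into 3 shares of $8,000: Svea and Pablo each take $8,000; Gabor's $8,000 share passes to Gabor's issue.
Gabor's share ($8,000) is divided into 2 shares of $4,000: Noor and Kalinda each take $4,000.

Noor receives $4,000.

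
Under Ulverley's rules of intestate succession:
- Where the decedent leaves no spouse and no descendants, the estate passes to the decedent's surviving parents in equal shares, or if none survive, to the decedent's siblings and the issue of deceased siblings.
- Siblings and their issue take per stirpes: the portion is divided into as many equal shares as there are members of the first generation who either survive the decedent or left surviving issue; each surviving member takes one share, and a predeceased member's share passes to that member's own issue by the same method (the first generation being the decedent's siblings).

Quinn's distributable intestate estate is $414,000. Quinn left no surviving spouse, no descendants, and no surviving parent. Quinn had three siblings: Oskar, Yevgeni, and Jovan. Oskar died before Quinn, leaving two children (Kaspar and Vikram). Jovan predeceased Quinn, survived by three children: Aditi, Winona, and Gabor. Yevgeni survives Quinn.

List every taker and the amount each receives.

Kaspar: $69,000; Vikram: $69,000; Yevgeni: $138,000; Aditi: $46,000; Winona: $46,000; Gabor: $46,000

The entire $414,000 passes to the siblings and their issue.
That amount ($414,000) is divided into 3 shares of $138,000: Yevgeni takes $138,000; Oskar's $138,000 share passes to Oskar's issue; Jovan's $138,000 share passes to Jovan's issue.
Oskar's share ($138,000) is divided into 2 shares of $69,000: Kaspar and Vikram each take $69,000.
Jovan's share ($138,000) is divided into 3 shares of $46,000: Aditi, Winona, and Gabor each take $46,000.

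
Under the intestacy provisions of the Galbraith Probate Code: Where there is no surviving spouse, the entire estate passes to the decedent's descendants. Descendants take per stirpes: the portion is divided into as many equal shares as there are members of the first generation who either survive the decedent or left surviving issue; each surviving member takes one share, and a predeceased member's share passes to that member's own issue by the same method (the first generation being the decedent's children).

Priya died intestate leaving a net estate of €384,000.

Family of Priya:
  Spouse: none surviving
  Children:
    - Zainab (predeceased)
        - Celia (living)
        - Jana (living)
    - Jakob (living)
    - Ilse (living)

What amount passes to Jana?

Jana receives €64,000.

The entire €384,000 passes to the descendants.
That amount (€384,000) is divided into 3 shares of €128,000: Jakob and Ilse each take €128,000; Zainab's €128,000 share passes to Zainab's issue.
Zainab's share (€128,000) is divided into 2 shares of €64,000: Celia and Jana each take €64,000.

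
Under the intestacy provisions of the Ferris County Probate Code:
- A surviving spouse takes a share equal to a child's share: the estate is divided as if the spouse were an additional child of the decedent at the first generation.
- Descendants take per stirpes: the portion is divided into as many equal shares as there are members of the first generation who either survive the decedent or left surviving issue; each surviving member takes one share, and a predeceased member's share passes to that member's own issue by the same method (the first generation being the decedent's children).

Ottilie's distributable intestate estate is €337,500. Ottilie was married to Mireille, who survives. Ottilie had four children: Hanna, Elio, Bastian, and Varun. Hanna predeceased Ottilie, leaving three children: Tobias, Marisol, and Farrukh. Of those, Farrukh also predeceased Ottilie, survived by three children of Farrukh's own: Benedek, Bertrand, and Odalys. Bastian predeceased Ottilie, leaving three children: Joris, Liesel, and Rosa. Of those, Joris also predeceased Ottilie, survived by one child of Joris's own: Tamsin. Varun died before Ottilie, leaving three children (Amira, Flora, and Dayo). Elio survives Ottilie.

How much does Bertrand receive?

Bertrand receives €7,500.

The spouse counts as an additional share at the children's level, so there are 5 primary shares of €67,500. Mireille takes one such share (€67,500).
The children's combined portion (€270,000) is divided into 4 shares of €67,500: Elio takes €67,500; Hanna's €67,500 share passes to Hanna's issue; Bastian's €67,500 share passes to Bastian's issue; Varun's €67,500 share passes to Varun's issue.
Hanna's share (€67,500) is divided into 3 shares of €22,500: Tobias and Marisol each take €22,500; Farrukh's €22,500 share passes to Farrukh's issue.
Farrukh's share (€22,500) is divided into 3 shares of €7,500: Benedek, Bertrand, and Odalys each take €7,500.
Bastian's share (€67,500) is divided into 3 shares of €22,500: Liesel and Rosa each take €22,500; Joris's €22,500 share passes to Joris's issue.
Joris's share (€22,500) passes entirely to Tamsin.
Varun's share (€67,500) is divided into 3 shares of €22,500: Amira, Flora, and Dayo each take €22,500.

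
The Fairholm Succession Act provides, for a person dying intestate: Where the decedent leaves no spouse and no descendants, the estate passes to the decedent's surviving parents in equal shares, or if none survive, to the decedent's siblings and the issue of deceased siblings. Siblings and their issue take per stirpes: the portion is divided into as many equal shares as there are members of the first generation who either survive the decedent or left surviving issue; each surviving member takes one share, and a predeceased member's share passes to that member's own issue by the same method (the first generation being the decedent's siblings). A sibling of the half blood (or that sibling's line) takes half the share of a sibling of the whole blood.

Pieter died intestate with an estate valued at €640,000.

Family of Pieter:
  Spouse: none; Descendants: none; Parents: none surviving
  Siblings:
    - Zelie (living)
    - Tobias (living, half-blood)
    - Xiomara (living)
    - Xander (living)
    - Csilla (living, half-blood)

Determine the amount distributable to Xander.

Xander receives €160,000.

The entire €640,000 passes to the siblings and their issue.
Counting each half-blood sibling's line as half a unit, there are 4 units in €640,000, so one unit is €160,000. Whole-blood lines (Zelie, Xiomara, and Xander) take €160,000 each; half-blood lines (Tobias and Csilla) take €80,000 each.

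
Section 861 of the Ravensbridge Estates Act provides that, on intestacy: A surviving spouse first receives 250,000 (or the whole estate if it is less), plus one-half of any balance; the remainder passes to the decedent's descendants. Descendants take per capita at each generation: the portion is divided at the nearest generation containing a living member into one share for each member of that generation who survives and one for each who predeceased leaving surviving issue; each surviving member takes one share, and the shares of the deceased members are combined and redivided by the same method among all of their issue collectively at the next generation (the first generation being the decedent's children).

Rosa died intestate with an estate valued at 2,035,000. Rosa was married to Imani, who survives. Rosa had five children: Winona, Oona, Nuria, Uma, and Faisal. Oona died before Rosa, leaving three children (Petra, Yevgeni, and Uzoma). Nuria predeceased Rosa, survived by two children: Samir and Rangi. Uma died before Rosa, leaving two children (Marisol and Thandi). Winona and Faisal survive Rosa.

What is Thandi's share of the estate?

Thandi receives 76,500.

Imani first takes 250,000, leaving a balance of 1,785,000. Imani then takes one-half of the balance (892,500), for a total of 1,142,500. The remaining 892,500 passes to the descendants.
The descendants' portion (892,500) is divided at the children's generation into 5 shares of 178,500. Winona and Faisal each take 178,500. The 3 shares of the deceased (Oona, Nuria, and Uma) are combined into a pool of 535,500.
That pool (535,500) is divided at the grandchildren's generation equally among Petra, Yevgeni, Uzoma, Samir, Rangi, Marisol, and Thandi: 76,500 each.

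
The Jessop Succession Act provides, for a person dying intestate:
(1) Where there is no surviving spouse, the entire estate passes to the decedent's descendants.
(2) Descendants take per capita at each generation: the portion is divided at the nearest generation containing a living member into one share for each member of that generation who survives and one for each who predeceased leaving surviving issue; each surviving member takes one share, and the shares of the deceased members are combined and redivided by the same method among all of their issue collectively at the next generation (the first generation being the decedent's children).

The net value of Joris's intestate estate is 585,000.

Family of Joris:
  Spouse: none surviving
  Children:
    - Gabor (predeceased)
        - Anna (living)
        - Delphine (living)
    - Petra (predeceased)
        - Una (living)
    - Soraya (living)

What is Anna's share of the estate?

The entire 585,000 passes to the descendants.
That amount (585,000) is divided at the children's generation into 3 shares of 195,000. Soraya takes 195,000. The 2 shares of the deceased (Gabor and Petra) are combined into a pool of 390,000.
That pool (390,000) is divided at the grandchildren's generation equally among Anna, Delphine, and Una: 130,000 each.

Anna receives 130,000.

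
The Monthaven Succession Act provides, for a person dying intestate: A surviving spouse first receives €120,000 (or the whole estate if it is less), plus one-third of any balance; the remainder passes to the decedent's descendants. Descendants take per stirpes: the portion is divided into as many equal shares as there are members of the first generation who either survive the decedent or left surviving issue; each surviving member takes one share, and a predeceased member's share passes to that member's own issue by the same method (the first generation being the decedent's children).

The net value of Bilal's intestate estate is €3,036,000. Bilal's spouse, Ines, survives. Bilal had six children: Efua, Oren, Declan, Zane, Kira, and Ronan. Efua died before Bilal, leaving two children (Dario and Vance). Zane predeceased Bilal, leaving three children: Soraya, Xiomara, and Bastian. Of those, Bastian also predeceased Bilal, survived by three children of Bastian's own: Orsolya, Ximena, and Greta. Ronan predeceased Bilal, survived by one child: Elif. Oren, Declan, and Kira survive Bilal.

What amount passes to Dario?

Ines first takes €120,000, leaving a balance of €2,916,000. Ines then takes one-third of the balance (€972,000), for a total of €1,092,000. The remaining €1,944,000 passes to the descendants.
The descendants' portion (€1,944,000) is divided into 6 shares of €324,000: Oren, Declan, and Kira each take €324,000; Efua's €324,000 share passes to Efua's issue; Zane's €324,000 share passes to Zane's issue; Ronan's €324,000 share passes to Ronan's issue.
Efua's share (€324,000) is divided into 2 shares of €162,000: Dario and Vance each take €162,000.
Zane's share (€324,000) is divided into 3 shares of €108,000: Soraya and Xiomara each take €108,000; Bastian's €108,000 share passes to Bastian's issue.
Bastian's share (€108,000) is divided into 3 shares of €36,000: Orsolya, Ximena, and Greta each take €36,000.
Ronan's share (€324,000) passes entirely to Elif.

Dario receives €162,000.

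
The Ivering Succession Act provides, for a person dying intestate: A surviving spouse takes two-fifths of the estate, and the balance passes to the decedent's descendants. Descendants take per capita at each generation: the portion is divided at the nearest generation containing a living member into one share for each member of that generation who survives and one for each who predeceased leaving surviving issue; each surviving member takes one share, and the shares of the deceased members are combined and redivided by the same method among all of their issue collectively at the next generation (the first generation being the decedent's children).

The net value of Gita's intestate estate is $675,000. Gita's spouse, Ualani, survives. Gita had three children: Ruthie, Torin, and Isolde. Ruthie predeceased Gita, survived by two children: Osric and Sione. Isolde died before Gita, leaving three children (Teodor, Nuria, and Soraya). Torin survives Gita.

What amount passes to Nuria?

Nuria receives $54,000.

Ualani takes two-fifths of $675,000 = $270,000. The remaining $405,000 passes to the descendants.
The descendants' portion ($405,000) is divided at the children's generation into 3 shares of $135,000. Torin takes $135,000. The 2 shares of the deceased (Ruthie and Isolde) are combined into a pool of $270,000.
That pool ($270,000) is divided at the grandchildren's generation equally among Osric, Sione, Teodor, Nuria, and Soraya: $54,000 each.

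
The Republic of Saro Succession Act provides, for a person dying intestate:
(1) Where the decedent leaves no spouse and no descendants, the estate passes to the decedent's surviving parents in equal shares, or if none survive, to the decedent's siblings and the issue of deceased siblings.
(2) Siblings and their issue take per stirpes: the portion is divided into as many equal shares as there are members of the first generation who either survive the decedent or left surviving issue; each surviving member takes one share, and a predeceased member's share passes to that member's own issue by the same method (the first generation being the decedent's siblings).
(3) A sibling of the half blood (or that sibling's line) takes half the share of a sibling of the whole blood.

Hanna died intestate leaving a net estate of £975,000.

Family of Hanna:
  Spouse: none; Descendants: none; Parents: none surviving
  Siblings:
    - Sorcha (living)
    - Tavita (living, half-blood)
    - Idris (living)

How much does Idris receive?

The entire £975,000 passes to the siblings and their issue.
Counting each half-blood sibling's line as half a unit, there are 5/2 units in £975,000, so one unit is £390,000. Whole-blood lines (Sorcha and Idris) take £390,000 each; half-blood lines (Tavita) take £195,000 each.

Idris receives £390,000.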